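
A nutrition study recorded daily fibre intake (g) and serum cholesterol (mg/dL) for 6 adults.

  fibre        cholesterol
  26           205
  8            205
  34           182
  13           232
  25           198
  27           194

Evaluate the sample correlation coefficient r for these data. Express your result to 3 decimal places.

-0.731

n = 6, Σx = 133, Σy = 1216, Σx² = 3419, Σy² = 247838, Σxy = 26362
nΣxy − ΣxΣy = 158172 − 161728 = -3556
nΣx² − (Σx)² = 20514 − 17689 = 2825; nΣy² − (Σy)² = 1487028 − 1478656 = 8372
r = -3556 / √(2825 × 8372) = -3556 / 4863.2191 ≈ -0.731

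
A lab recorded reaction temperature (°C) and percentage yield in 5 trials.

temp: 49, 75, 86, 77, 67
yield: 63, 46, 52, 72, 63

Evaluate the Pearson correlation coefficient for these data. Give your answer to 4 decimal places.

n = 5, Σx = 354, Σy = 296, Σx² = 25840, Σy² = 17942, Σxy = 20774
nΣxy − ΣxΣy = 103870 − 104784 = -914
nΣx² − (Σx)² = 129200 − 125316 = 3884; nΣy² − (Σy)² = 89710 − 87616 = 2094
r = -914 / √(3884 × 2094) = -914 / 2851.8583 ≈ -0.3205

-0.3205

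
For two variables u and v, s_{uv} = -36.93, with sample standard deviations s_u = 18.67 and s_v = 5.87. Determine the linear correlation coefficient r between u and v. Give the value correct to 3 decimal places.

-0.337

r = Cov(u,v) / (s_u · s_v) = -36.93 / (18.67 × 5.87)
  = -36.93 / 109.5929 ≈ -0.337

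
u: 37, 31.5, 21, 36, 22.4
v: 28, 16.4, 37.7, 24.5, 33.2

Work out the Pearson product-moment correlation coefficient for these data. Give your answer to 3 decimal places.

-0.673

n = 5, Σu = 147.9, Σv = 139.8, Σu² = 4600.01, Σv² = 4176.74, Σuv = 3969.98
nΣuv − ΣuΣv = 19849.9 − 20676.42 = -826.52
nΣu² − (Σu)² = 23000.05 − 21874.41 = 1125.64; nΣv² − (Σv)² = 20883.7 − 19544.04 = 1339.66
r = -826.52 / √(1125.64 × 1339.66) = -826.52 / 1227.9963 ≈ -0.673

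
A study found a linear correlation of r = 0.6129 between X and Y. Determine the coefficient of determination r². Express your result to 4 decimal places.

r² = (0.6129)² = 0.3756

0.3756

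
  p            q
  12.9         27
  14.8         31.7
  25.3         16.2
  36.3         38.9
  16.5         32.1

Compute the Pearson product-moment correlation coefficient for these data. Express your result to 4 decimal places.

n = 5, Σp = 105.8, Σq = 145.9, Σp² = 2615.48, Σq² = 4539.95, Σpq = 3169.04
nΣpq − ΣpΣq = 15845.2 − 15436.22 = 408.98
nΣp² − (Σp)² = 13077.4 − 11193.64 = 1883.76; nΣq² − (Σq)² = 22699.75 − 21286.81 = 1412.94
r = 408.98 / √(1883.76 × 1412.94) = 408.98 / 1631.4533 ≈ 0.2507

0.2507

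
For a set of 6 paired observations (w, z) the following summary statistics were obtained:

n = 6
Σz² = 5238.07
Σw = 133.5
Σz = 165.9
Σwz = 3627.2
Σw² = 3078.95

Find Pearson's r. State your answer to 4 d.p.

-0.2410

r = (nΣwz − ΣwΣz) / √[(nΣw² − (Σw)²)(nΣz² − (Σz)²)]
Numerator: 6×3627.2 − 133.5×165.9 = -384.45
Denominator: √[(18473.7 − 17822.25)(31428.42 − 27522.81)] = √[651.45 × 3905.61] = 1595.0892
r = -384.45 / 1595.0892 ≈ -0.2410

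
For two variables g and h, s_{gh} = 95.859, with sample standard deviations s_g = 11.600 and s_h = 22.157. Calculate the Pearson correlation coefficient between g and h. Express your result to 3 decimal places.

0.373

r = Cov(g,h) / (s_g · s_h) = 95.859 / (11.600 × 22.157)
  = 95.859 / 257.0212 ≈ 0.373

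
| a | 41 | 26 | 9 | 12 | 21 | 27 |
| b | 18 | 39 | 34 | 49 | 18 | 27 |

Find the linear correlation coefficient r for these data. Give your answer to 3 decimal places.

-0.621

n = 6, Σa = 136, Σb = 185, Σa² = 3752, Σb² = 6455, Σab = 3753
nΣab − ΣaΣb = 22518 − 25160 = -2642
nΣa² − (Σa)² = 22512 − 18496 = 4016; nΣb² − (Σb)² = 38730 − 34225 = 4505
r = -2642 / √(4016 × 4505) = -2642 / 4253.4786 ≈ -0.621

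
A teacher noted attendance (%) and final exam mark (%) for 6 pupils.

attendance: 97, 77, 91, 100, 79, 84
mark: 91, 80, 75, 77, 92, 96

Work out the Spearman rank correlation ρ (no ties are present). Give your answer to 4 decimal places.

-0.3714

Rank attendance: 5, 1, 4, 6, 2, 3
Rank mark: 4, 3, 1, 2, 5, 6
d = rank(attendance) − rank(mark): 1, -2, 3, 4, -3, -3; Σd² = 48
ρ = 1 − 6Σd² / [n(n²−1)] = 1 − 6×48 / (6×35) = 1 − 288/210 ≈ -0.3714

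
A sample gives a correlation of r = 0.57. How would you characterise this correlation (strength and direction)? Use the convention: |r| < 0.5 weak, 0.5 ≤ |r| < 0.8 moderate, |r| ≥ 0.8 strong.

r = 0.57 > 0 so the relationship is positive.
|r| = 0.57, which falls in the moderate range.

moderate positive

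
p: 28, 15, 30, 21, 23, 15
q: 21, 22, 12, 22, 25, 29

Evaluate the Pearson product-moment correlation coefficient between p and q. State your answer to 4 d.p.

-0.7406

n = 6, Σp = 132, Σq = 131, Σp² = 3104, Σq² = 3019, Σpq = 2750
nΣpq − ΣpΣq = 16500 − 17292 = -792
nΣp² − (Σp)² = 18624 − 17424 = 1200; nΣq² − (Σq)² = 18114 − 17161 = 953
r = -792 / √(1200 × 953) = -792 / 1069.3924 ≈ -0.7406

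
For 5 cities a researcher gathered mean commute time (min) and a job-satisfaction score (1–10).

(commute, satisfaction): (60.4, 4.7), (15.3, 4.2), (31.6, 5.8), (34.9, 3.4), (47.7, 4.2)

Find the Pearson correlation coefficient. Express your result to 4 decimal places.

n = 5, Σx = 189.9, Σy = 22.3, Σx² = 8374.11, Σy² = 102.57, Σxy = 850.42
nΣxy − ΣxΣy = 4252.1 − 4234.77 = 17.33
nΣx² − (Σx)² = 41870.55 − 36062.01 = 5808.54; nΣy² − (Σy)² = 512.85 − 497.29 = 15.56
r = 17.33 / √(5808.54 × 15.56) = 17.33 / 300.6341 ≈ 0.0576

0.0576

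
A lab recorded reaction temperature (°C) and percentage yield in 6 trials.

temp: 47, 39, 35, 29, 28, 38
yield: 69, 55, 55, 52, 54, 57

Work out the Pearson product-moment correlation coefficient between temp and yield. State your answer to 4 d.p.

n = 6, Σx = 216, Σy = 342, Σx² = 8024, Σy² = 19680, Σxy = 12499
nΣxy − ΣxΣy = 74994 − 73872 = 1122
nΣx² − (Σx)² = 48144 − 46656 = 1488; nΣy² − (Σy)² = 118080 − 116964 = 1116
r = 1122 / √(1488 × 1116) = 1122 / 1288.6458 ≈ 0.8707

0.8707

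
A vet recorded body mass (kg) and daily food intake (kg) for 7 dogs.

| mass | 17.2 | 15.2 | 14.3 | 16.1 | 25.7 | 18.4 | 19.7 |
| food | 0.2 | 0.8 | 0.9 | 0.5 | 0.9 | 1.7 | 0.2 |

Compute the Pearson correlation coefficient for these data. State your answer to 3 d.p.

0.069

n = 7, Σx = 126.6, Σy = 5.2, Σx² = 2377.72, Σy² = 5.48, Σxy = 94.87
nΣxy − ΣxΣy = 664.09 − 658.32 = 5.77
nΣx² − (Σx)² = 16644.04 − 16027.56 = 616.48; nΣy² − (Σy)² = 38.36 − 27.04 = 11.32
r = 5.77 / √(616.48 × 11.32) = 5.77 / 83.5377 ≈ 0.069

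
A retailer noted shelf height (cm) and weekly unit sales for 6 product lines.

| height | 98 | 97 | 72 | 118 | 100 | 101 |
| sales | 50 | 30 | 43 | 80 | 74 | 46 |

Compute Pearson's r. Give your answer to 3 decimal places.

0.595

n = 6, Σx = 586, Σy = 323, Σx² = 58322, Σy² = 19241, Σxy = 32392
nΣxy − ΣxΣy = 194352 − 189278 = 5074
nΣx² − (Σx)² = 349932 − 343396 = 6536; nΣy² − (Σy)² = 115446 − 104329 = 11117
r = 5074 / √(6536 × 11117) = 5074 / 8524.1253 ≈ 0.595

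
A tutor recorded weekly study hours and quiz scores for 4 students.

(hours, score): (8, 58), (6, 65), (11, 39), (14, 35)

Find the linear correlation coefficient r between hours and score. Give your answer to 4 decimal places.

n = 4, Σx = 39, Σy = 197, Σx² = 417, Σy² = 10335, Σxy = 1773
nΣxy − ΣxΣy = 7092 − 7683 = -591
nΣx² − (Σx)² = 1668 − 1521 = 147; nΣy² − (Σy)² = 41340 − 38809 = 2531
r = -591 / √(147 × 2531) = -591 / 609.9648 ≈ -0.9689

-0.9689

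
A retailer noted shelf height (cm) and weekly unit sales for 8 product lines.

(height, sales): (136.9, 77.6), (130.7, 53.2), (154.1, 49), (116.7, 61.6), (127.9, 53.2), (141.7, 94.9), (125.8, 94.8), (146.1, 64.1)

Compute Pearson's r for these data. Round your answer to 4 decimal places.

n = 8, Σx = 1079.9, Σy = 548.4, Σx² = 146797.95, Σy² = 39979.66, Σxy = 73858.76
nΣxy − ΣxΣy = 590870.08 − 592217.16 = -1347.08
nΣx² − (Σx)² = 1174383.6 − 1166184.01 = 8199.59; nΣy² − (Σy)² = 319837.28 − 300742.56 = 19094.72
r = -1347.08 / √(8199.59 × 19094.72) = -1347.08 / 12512.7485 ≈ -0.1077

-0.1077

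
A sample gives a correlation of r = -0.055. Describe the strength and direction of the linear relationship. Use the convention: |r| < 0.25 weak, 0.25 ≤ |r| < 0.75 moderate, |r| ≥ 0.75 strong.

weak negative

r = -0.055 < 0 so the relationship is negative.
|r| = 0.055, which falls in the weak range.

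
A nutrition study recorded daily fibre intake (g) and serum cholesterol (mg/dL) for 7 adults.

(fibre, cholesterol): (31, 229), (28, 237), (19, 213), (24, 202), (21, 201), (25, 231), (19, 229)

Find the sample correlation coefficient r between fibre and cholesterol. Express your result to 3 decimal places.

n = 7, Σx = 167, Σy = 1542, Σx² = 4109, Σy² = 340986, Σxy = 36977
nΣxy − ΣxΣy = 258839 − 257514 = 1325
nΣx² − (Σx)² = 28763 − 27889 = 874; nΣy² − (Σy)² = 2386902 − 2377764 = 9138
r = 1325 / √(874 × 9138) = 1325 / 2826.0594 ≈ 0.469

0.469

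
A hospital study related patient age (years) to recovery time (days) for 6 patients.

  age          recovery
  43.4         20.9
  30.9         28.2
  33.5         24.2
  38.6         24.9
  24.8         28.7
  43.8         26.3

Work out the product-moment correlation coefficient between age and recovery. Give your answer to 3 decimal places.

n = 6, Σx = 215, Σy = 153.2, Σx² = 7984.06, Σy² = 3953.08, Σxy = 5413.98
nΣxy − ΣxΣy = 32483.88 − 32938 = -454.12
nΣx² − (Σx)² = 47904.36 − 46225 = 1679.36; nΣy² − (Σy)² = 23718.48 − 23470.24 = 248.24
r = -454.12 / √(1679.36 × 248.24) = -454.12 / 645.6658 ≈ -0.703

-0.703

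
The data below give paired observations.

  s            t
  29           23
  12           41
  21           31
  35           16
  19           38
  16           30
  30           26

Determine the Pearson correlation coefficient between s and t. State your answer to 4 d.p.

n = 7, Σs = 162, Σt = 205, Σs² = 4168, Σt² = 6447, Σst = 4352
nΣst − ΣsΣt = 30464 − 33210 = -2746
nΣs² − (Σs)² = 29176 − 26244 = 2932; nΣt² − (Σt)² = 45129 − 42025 = 3104
r = -2746 / √(2932 × 3104) = -2746 / 3016.7744 ≈ -0.9102

-0.9102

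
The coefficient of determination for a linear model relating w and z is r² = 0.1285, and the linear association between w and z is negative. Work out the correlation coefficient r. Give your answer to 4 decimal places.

-0.3585

|r| = √0.1285 = 0.3585
The association is negative, so r = −0.3585.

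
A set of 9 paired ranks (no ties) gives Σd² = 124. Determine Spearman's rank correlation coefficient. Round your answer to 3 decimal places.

-0.033

ρ = 1 − 6Σd² / [n(n²−1)] = 1 − 6×124 / (9×80)
  = 1 − 744/720 = 1 − 1.0333 ≈ -0.033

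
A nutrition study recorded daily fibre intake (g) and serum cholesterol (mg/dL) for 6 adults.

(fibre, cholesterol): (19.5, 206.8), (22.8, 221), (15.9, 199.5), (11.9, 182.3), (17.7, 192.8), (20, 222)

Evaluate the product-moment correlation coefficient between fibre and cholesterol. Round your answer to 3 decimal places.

0.901

n = 6, Σx = 107.8, Σy = 1224.4, Σx² = 2007.8, Σy² = 251096.62, Σxy = 22265.38
nΣxy − ΣxΣy = 133592.28 − 131990.32 = 1601.96
nΣx² − (Σx)² = 12046.8 − 11620.84 = 425.96; nΣy² − (Σy)² = 1506579.72 − 1499155.36 = 7424.36
r = 1601.96 / √(425.96 × 7424.36) = 1601.96 / 1778.3364 ≈ 0.901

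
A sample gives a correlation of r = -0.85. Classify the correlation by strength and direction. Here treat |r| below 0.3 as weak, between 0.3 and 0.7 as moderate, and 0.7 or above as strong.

r = -0.85 < 0 so the relationship is negative.
|r| = 0.85, which falls in the strong range.

strong negative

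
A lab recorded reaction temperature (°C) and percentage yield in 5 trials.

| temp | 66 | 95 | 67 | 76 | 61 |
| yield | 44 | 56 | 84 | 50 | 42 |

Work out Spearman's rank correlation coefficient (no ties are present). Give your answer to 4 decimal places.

0.7000

Rank temp: 2, 5, 3, 4, 1
Rank yield: 2, 4, 5, 3, 1
d = rank(temp) − rank(yield): 0, 1, -2, 1, 0; Σd² = 6
ρ = 1 − 6Σd² / [n(n²−1)] = 1 − 6×6 / (5×24) = 1 − 36/120 ≈ 0.7000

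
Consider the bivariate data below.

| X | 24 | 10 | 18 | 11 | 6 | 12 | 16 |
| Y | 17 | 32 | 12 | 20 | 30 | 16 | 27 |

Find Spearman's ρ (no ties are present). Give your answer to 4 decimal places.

Rank X: 7, 2, 6, 3, 1, 4, 5
Rank Y: 3, 7, 1, 4, 6, 2, 5
d = rank(X) − rank(Y): 4, -5, 5, -1, -5, 2, 0; Σd² = 96
ρ = 1 − 6Σd² / [n(n²−1)] = 1 − 6×96 / (7×48) = 1 − 576/336 ≈ -0.7143

-0.7143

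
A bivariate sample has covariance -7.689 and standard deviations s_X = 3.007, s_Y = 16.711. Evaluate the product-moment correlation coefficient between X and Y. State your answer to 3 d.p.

-0.153

r = Cov(X,Y) / (s_X · s_Y) = -7.689 / (3.007 × 16.711)
  = -7.689 / 50.2500 ≈ -0.153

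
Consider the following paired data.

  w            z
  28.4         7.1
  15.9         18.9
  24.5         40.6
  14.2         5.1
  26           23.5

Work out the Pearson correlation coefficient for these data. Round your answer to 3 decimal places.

0.288

n = 5, Σw = 109, Σz = 95.2, Σw² = 2537.26, Σz² = 2634.24, Σwz = 2180.27
nΣwz − ΣwΣz = 10901.35 − 10376.8 = 524.55
nΣw² − (Σw)² = 12686.3 − 11881 = 805.3; nΣz² − (Σz)² = 13171.2 − 9063.04 = 4108.16
r = 524.55 / √(805.3 × 4108.16) = 524.55 / 1818.8736 ≈ 0.288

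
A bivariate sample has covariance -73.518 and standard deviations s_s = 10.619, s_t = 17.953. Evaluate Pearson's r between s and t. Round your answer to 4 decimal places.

r = Cov(s,t) / (s_s · s_t) = -73.518 / (10.619 × 17.953)
  = -73.518 / 190.6429 ≈ -0.3856

-0.3856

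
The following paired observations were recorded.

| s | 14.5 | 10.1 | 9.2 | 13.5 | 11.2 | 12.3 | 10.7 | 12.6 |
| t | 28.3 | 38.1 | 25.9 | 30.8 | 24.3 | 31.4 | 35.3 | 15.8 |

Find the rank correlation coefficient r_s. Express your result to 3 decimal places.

Rank s: 8, 2, 1, 7, 4, 5, 3, 6
Rank t: 4, 8, 3, 5, 2, 6, 7, 1
d = rank(s) − rank(t): 4, -6, -2, 2, 2, -1, -4, 5; Σd² = 106
ρ = 1 − 6Σd² / [n(n²−1)] = 1 − 6×106 / (8×63) = 1 − 636/504 ≈ -0.262

-0.262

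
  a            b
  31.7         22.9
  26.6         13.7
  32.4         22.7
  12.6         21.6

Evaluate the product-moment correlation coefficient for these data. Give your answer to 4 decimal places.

0.0723

n = 4, Σa = 103.3, Σb = 80.9, Σa² = 2920.97, Σb² = 1693.95, Σab = 2097.99
nΣab − ΣaΣb = 8391.96 − 8356.97 = 34.99
nΣa² − (Σa)² = 11683.88 − 10670.89 = 1012.99; nΣb² − (Σb)² = 6775.8 − 6544.81 = 230.99
r = 34.99 / √(1012.99 × 230.99) = 34.99 / 483.7257 ≈ 0.0723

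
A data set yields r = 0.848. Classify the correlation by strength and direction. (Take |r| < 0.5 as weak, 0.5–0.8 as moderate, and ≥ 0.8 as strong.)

strong positive

r = 0.848 > 0 so the relationship is positive.
|r| = 0.848, which falls in the strong range.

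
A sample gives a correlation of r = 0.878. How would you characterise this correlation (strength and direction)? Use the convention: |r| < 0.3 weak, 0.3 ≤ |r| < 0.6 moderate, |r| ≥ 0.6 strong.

r = 0.878 > 0 so the relationship is positive.
|r| = 0.878, which falls in the strong range.

strong positive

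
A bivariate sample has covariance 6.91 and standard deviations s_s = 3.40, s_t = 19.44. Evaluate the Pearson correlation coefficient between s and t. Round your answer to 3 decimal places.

0.105

r = Cov(s,t) / (s_s · s_t) = 6.91 / (3.40 × 19.44)
  = 6.91 / 66.0960 ≈ 0.105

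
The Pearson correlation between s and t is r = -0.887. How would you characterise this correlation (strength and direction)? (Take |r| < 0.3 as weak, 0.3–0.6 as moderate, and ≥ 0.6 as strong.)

strong negative

r = -0.887 < 0 so the relationship is negative.
|r| = 0.887, which falls in the strong range.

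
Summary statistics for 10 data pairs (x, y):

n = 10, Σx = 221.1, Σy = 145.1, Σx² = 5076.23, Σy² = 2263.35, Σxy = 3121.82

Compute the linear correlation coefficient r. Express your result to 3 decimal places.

r = (nΣxy − ΣxΣy) / √[(nΣx² − (Σx)²)(nΣy² − (Σy)²)]
Numerator: 10×3121.82 − 221.1×145.1 = -863.41
Denominator: √[(50762.3 − 48885.21)(22633.5 − 21054.01)] = √[1877.09 × 1579.49] = 1721.8725
r = -863.41 / 1721.8725 ≈ -0.501

-0.501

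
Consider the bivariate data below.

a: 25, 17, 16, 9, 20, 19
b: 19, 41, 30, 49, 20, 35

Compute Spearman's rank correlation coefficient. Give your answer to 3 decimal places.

-0.829

Rank a: 6, 3, 2, 1, 5, 4
Rank b: 1, 5, 3, 6, 2, 4
d = rank(a) − rank(b): 5, -2, -1, -5, 3, 0; Σd² = 64
ρ = 1 − 6Σd² / [n(n²−1)] = 1 − 6×64 / (6×35) = 1 − 384/210 ≈ -0.829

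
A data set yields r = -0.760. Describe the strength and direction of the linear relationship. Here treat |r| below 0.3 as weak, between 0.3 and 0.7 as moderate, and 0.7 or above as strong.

r = -0.760 < 0 so the relationship is negative.
|r| = 0.760, which falls in the strong range.

strong negative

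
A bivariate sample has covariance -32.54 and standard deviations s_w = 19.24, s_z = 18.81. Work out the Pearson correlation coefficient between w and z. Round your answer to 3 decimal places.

r = Cov(w,z) / (s_w · s_z) = -32.54 / (19.24 × 18.81)
  = -32.54 / 361.9044 ≈ -0.090

-0.090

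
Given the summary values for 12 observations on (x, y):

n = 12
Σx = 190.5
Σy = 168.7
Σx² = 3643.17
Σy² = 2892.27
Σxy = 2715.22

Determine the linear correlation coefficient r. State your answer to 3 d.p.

r = (nΣxy − ΣxΣy) / √[(nΣx² − (Σx)²)(nΣy² − (Σy)²)]
Numerator: 12×2715.22 − 190.5×168.7 = 445.29
Denominator: √[(43718.04 − 36290.25)(34707.24 − 28459.69)] = √[7427.79 × 6247.55] = 6812.1575
r = 445.29 / 6812.1575 ≈ 0.065

0.065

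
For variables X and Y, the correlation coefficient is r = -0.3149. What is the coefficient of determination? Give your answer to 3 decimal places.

r² = (-0.3149)² = 0.099

0.099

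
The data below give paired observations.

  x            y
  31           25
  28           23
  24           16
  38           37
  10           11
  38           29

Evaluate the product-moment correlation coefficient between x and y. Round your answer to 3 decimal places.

n = 6, Σx = 169, Σy = 141, Σx² = 5309, Σy² = 3741, Σxy = 4421
nΣxy − ΣxΣy = 26526 − 23829 = 2697
nΣx² − (Σx)² = 31854 − 28561 = 3293; nΣy² − (Σy)² = 22446 − 19881 = 2565
r = 2697 / √(3293 × 2565) = 2697 / 2906.2940 ≈ 0.928

0.928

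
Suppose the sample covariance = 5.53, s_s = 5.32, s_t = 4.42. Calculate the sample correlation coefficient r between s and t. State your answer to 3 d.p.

r = Cov(s,t) / (s_s · s_t) = 5.53 / (5.32 × 4.42)
  = 5.53 / 23.5144 ≈ 0.235

0.235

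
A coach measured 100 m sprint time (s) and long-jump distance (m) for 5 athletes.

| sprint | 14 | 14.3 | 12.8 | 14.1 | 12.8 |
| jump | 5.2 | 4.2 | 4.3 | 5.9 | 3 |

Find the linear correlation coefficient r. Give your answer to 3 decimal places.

n = 5, Σx = 68, Σy = 22.6, Σx² = 926.98, Σy² = 106.98, Σxy = 309.49
nΣxy − ΣxΣy = 1547.45 − 1536.8 = 10.65
nΣx² − (Σx)² = 4634.9 − 4624 = 10.9; nΣy² − (Σy)² = 534.9 − 510.76 = 24.14
r = 10.65 / √(10.9 × 24.14) = 10.65 / 16.2212 ≈ 0.657

0.657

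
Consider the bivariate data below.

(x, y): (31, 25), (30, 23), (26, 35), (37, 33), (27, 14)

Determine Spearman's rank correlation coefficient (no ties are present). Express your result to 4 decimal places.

Rank x: 4, 3, 1, 5, 2
Rank y: 3, 2, 5, 4, 1
d = rank(x) − rank(y): 1, 1, -4, 1, 1; Σd² = 20
ρ = 1 − 6Σd² / [n(n²−1)] = 1 − 6×20 / (5×24) = 1 − 120/120 ≈ 0.0000

0.0000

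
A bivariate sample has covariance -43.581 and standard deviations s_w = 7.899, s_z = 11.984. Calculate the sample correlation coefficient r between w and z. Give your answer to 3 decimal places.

r = Cov(w,z) / (s_w · s_z) = -43.581 / (7.899 × 11.984)
  = -43.581 / 94.6616 ≈ -0.460

-0.460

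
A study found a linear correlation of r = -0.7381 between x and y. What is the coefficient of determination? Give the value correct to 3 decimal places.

0.545

r² = (-0.7381)² = 0.545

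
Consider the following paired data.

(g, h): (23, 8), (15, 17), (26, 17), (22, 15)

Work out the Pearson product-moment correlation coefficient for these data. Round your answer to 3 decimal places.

n = 4, Σg = 86, Σh = 57, Σg² = 1914, Σh² = 867, Σgh = 1211
nΣgh − ΣgΣh = 4844 − 4902 = -58
nΣg² − (Σg)² = 7656 − 7396 = 260; nΣh² − (Σh)² = 3468 − 3249 = 219
r = -58 / √(260 × 219) = -58 / 238.6210 ≈ -0.243

-0.243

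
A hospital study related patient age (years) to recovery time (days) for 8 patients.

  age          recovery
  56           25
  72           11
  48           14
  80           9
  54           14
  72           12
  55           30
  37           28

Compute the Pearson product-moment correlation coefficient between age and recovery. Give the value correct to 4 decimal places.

n = 8, Σx = 474, Σy = 143, Σx² = 29518, Σy² = 3047, Σxy = 7890
nΣxy − ΣxΣy = 63120 − 67782 = -4662
nΣx² − (Σx)² = 236144 − 224676 = 11468; nΣy² − (Σy)² = 24376 − 20449 = 3927
r = -4662 / √(11468 × 3927) = -4662 / 6710.8000 ≈ -0.6947

-0.6947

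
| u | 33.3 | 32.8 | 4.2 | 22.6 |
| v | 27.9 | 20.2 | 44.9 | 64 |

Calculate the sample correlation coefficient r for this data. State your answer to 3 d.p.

-0.528

n = 4, Σu = 92.9, Σv = 157, Σu² = 2713.13, Σv² = 7298.46, Σuv = 3226.61
nΣuv − ΣuΣv = 12906.44 − 14585.3 = -1678.86
nΣu² − (Σu)² = 10852.52 − 8630.41 = 2222.11; nΣv² − (Σv)² = 29193.84 − 24649 = 4544.84
r = -1678.86 / √(2222.11 × 4544.84) = -1678.86 / 3177.9135 ≈ -0.528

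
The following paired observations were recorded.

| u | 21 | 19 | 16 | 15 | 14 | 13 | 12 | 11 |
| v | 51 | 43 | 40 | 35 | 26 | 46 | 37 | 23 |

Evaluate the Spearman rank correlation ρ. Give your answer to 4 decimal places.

0.6429

Rank u: 8, 7, 6, 5, 4, 3, 2, 1
Rank v: 8, 6, 5, 3, 2, 7, 4, 1
d = rank(u) − rank(v): 0, 1, 1, 2, 2, -4, -2, 0; Σd² = 30
ρ = 1 − 6Σd² / [n(n²−1)] = 1 − 6×30 / (8×63) = 1 − 180/504 ≈ 0.6429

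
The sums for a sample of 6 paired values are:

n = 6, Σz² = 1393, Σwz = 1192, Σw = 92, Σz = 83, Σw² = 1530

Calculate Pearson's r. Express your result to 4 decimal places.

r = (nΣwz − ΣwΣz) / √[(nΣw² − (Σw)²)(nΣz² − (Σz)²)]
Numerator: 6×1192 − 92×83 = -484
Denominator: √[(9180 − 8464)(8358 − 6889)] = √[716 × 1469] = 1025.5750
r = -484 / 1025.5750 ≈ -0.4719

-0.4719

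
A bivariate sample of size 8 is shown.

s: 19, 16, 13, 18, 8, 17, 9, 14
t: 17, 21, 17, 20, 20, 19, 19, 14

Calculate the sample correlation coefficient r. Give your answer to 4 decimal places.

-0.0738

n = 8, Σs = 114, Σt = 147, Σs² = 1740, Σt² = 2737, Σst = 2090
nΣst − ΣsΣt = 16720 − 16758 = -38
nΣs² − (Σs)² = 13920 − 12996 = 924; nΣt² − (Σt)² = 21896 − 21609 = 287
r = -38 / √(924 × 287) = -38 / 514.9641 ≈ -0.0738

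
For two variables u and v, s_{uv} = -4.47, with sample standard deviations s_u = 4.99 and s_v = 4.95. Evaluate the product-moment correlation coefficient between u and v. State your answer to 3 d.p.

r = Cov(u,v) / (s_u · s_v) = -4.47 / (4.99 × 4.95)
  = -4.47 / 24.7005 ≈ -0.181

-0.181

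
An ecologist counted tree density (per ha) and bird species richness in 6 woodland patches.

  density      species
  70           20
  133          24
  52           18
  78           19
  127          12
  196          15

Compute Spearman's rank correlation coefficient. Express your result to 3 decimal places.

Rank density: 2, 5, 1, 3, 4, 6
Rank species: 5, 6, 3, 4, 1, 2
d = rank(density) − rank(species): -3, -1, -2, -1, 3, 4; Σd² = 40
ρ = 1 − 6Σd² / [n(n²−1)] = 1 − 6×40 / (6×35) = 1 − 240/210 ≈ -0.143

-0.143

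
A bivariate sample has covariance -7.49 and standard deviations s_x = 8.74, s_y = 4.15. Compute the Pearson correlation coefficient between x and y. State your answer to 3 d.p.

r = Cov(x,y) / (s_x · s_y) = -7.49 / (8.74 × 4.15)
  = -7.49 / 36.2710 ≈ -0.207

-0.207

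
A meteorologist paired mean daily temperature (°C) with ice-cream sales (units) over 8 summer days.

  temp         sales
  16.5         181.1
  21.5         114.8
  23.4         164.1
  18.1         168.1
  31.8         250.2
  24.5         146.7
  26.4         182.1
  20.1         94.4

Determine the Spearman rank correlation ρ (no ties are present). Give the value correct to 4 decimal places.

Rank temp: 1, 4, 5, 2, 8, 6, 7, 3
Rank sales: 6, 2, 4, 5, 8, 3, 7, 1
d = rank(temp) − rank(sales): -5, 2, 1, -3, 0, 3, 0, 2; Σd² = 52
ρ = 1 − 6Σd² / [n(n²−1)] = 1 − 6×52 / (8×63) = 1 − 312/504 ≈ 0.3810

0.3810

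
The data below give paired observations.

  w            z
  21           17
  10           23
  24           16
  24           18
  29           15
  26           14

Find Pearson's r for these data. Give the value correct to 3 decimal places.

n = 6, Σw = 134, Σz = 103, Σw² = 3210, Σz² = 1819, Σwz = 2202
nΣwz − ΣwΣz = 13212 − 13802 = -590
nΣw² − (Σw)² = 19260 − 17956 = 1304; nΣz² − (Σz)² = 10914 − 10609 = 305
r = -590 / √(1304 × 305) = -590 / 630.6505 ≈ -0.936

-0.936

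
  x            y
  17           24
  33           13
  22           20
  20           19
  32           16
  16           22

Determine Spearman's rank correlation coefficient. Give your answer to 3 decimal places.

Rank x: 2, 6, 4, 3, 5, 1
Rank y: 6, 1, 4, 3, 2, 5
d = rank(x) − rank(y): -4, 5, 0, 0, 3, -4; Σd² = 66
ρ = 1 − 6Σd² / [n(n²−1)] = 1 − 6×66 / (6×35) = 1 − 396/210 ≈ -0.886

-0.886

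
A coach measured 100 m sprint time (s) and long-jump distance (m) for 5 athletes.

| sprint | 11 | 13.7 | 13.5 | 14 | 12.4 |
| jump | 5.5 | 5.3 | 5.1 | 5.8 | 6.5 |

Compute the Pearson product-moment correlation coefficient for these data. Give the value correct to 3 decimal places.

n = 5, Σx = 64.6, Σy = 28.2, Σx² = 840.7, Σy² = 160.24, Σxy = 363.76
nΣxy − ΣxΣy = 1818.8 − 1821.72 = -2.92
nΣx² − (Σx)² = 4203.5 − 4173.16 = 30.34; nΣy² − (Σy)² = 801.2 − 795.24 = 5.96
r = -2.92 / √(30.34 × 5.96) = -2.92 / 13.4472 ≈ -0.217

-0.217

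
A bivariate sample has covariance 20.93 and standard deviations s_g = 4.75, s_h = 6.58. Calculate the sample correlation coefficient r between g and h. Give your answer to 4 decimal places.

r = Cov(g,h) / (s_g · s_h) = 20.93 / (4.75 × 6.58)
  = 20.93 / 31.2550 ≈ 0.6697

0.6697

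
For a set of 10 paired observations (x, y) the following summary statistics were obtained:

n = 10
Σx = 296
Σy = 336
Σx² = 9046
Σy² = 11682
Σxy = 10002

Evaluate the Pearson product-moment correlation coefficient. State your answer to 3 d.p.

r = (nΣxy − ΣxΣy) / √[(nΣx² − (Σx)²)(nΣy² − (Σy)²)]
Numerator: 10×10002 − 296×336 = 564
Denominator: √[(90460 − 87616)(116820 − 112896)] = √[2844 × 3924] = 3340.6371
r = 564 / 3340.6371 ≈ 0.169

0.169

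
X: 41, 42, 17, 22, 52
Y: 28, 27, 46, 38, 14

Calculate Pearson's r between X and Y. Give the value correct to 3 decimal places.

-0.976

n = 5, ΣX = 174, ΣY = 153, ΣX² = 6922, ΣY² = 5269, ΣXY = 4628
nΣXY − ΣXΣY = 23140 − 26622 = -3482
nΣX² − (ΣX)² = 34610 − 30276 = 4334; nΣY² − (ΣY)² = 26345 − 23409 = 2936
r = -3482 / √(4334 × 2936) = -3482 / 3567.1591 ≈ -0.976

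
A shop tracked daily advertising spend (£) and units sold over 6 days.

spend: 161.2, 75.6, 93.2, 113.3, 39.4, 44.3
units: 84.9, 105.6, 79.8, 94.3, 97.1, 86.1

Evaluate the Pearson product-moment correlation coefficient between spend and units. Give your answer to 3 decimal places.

-0.316

n = 6, Σx = 527, Σy = 547.8, Σx² = 56738.78, Σy² = 50461.52, Σxy = 47430.76
nΣxy − ΣxΣy = 284584.56 − 288690.6 = -4106.04
nΣx² − (Σx)² = 340432.68 − 277729 = 62703.68; nΣy² − (Σy)² = 302769.12 − 300084.84 = 2684.28
r = -4106.04 / √(62703.68 × 2684.28) = -4106.04 / 12973.5976 ≈ -0.316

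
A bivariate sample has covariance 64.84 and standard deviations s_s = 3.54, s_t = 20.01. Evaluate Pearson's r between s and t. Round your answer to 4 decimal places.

r = Cov(s,t) / (s_s · s_t) = 64.84 / (3.54 × 20.01)
  = 64.84 / 70.8354 ≈ 0.9154

0.9154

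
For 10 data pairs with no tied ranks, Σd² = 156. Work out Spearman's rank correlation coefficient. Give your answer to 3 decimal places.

ρ = 1 − 6Σd² / [n(n²−1)] = 1 − 6×156 / (10×99)
  = 1 − 936/990 = 1 − 0.9455 ≈ 0.055

0.055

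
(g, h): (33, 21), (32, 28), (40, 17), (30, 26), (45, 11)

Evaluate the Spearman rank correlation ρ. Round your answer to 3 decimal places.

-0.900

Rank g: 3, 2, 4, 1, 5
Rank h: 3, 5, 2, 4, 1
d = rank(g) − rank(h): 0, -3, 2, -3, 4; Σd² = 38
ρ = 1 − 6Σd² / [n(n²−1)] = 1 − 6×38 / (5×24) = 1 − 228/120 ≈ -0.900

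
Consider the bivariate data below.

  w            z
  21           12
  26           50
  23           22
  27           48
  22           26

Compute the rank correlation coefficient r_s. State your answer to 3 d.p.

Rank w: 1, 4, 3, 5, 2
Rank z: 1, 5, 2, 4, 3
d = rank(w) − rank(z): 0, -1, 1, 1, -1; Σd² = 4
ρ = 1 − 6Σd² / [n(n²−1)] = 1 − 6×4 / (5×24) = 1 − 24/120 ≈ 0.800

0.800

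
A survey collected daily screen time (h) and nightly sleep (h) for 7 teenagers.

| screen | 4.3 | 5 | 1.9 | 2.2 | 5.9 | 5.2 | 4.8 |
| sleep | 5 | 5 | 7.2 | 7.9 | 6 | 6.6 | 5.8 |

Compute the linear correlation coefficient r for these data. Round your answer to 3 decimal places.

n = 7, Σx = 29.3, Σy = 43.5, Σx² = 136.83, Σy² = 277.45, Σxy = 175.12
nΣxy − ΣxΣy = 1225.84 − 1274.55 = -48.71
nΣx² − (Σx)² = 957.81 − 858.49 = 99.32; nΣy² − (Σy)² = 1942.15 − 1892.25 = 49.9
r = -48.71 / √(99.32 × 49.9) = -48.71 / 70.3993 ≈ -0.692

-0.692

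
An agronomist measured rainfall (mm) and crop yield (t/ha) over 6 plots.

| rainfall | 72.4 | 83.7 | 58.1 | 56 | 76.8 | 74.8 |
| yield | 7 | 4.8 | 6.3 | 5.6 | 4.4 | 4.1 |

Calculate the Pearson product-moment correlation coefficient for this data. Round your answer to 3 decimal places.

n = 6, Σx = 421.8, Σy = 32.2, Σx² = 30252.34, Σy² = 179.26, Σxy = 2232.79
nΣxy − ΣxΣy = 13396.74 − 13581.96 = -185.22
nΣx² − (Σx)² = 181514.04 − 177915.24 = 3598.8; nΣy² − (Σy)² = 1075.56 − 1036.84 = 38.72
r = -185.22 / √(3598.8 × 38.72) = -185.22 / 373.2901 ≈ -0.496

-0.496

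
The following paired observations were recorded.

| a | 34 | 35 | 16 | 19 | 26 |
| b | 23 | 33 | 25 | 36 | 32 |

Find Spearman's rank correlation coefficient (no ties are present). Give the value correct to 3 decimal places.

Rank a: 4, 5, 1, 2, 3
Rank b: 1, 4, 2, 5, 3
d = rank(a) − rank(b): 3, 1, -1, -3, 0; Σd² = 20
ρ = 1 − 6Σd² / [n(n²−1)] = 1 − 6×20 / (5×24) = 1 − 120/120 ≈ 0.000

0.000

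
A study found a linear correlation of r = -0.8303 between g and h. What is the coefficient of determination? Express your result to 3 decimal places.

r² = (-0.8303)² = 0.689

0.689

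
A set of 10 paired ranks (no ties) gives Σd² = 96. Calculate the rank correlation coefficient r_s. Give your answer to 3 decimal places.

ρ = 1 − 6Σd² / [n(n²−1)] = 1 − 6×96 / (10×99)
  = 1 − 576/990 = 1 − 0.5818 ≈ 0.418

0.418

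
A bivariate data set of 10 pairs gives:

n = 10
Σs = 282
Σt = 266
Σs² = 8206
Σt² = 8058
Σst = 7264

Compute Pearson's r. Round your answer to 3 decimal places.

-0.475

r = (nΣst − ΣsΣt) / √[(nΣs² − (Σs)²)(nΣt² − (Σt)²)]
Numerator: 10×7264 − 282×266 = -2372
Denominator: √[(82060 − 79524)(80580 − 70756)] = √[2536 × 9824] = 4991.3589
r = -2372 / 4991.3589 ≈ -0.475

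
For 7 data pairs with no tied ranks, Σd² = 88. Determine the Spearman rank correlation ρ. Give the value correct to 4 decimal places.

ρ = 1 − 6Σd² / [n(n²−1)] = 1 − 6×88 / (7×48)
  = 1 − 528/336 = 1 − 1.57143 ≈ -0.5714

-0.5714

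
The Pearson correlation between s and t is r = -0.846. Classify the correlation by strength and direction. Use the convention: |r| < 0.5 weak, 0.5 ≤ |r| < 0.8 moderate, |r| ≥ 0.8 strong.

r = -0.846 < 0 so the relationship is negative.
|r| = 0.846, which falls in the strong range.

strong negative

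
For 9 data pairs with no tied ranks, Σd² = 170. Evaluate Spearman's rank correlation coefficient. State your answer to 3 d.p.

-0.417

ρ = 1 − 6Σd² / [n(n²−1)] = 1 − 6×170 / (9×80)
  = 1 − 1020/720 = 1 − 1.4167 ≈ -0.417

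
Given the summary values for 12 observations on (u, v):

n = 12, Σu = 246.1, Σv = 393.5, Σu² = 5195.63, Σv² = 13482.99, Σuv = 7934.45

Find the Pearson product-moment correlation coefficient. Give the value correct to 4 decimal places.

r = (nΣuv − ΣuΣv) / √[(nΣu² − (Σu)²)(nΣv² − (Σv)²)]
Numerator: 12×7934.45 − 246.1×393.5 = -1626.95
Denominator: √[(62347.56 − 60565.21)(161795.88 − 154842.25)] = √[1782.35 × 6953.63] = 3520.4833
r = -1626.95 / 3520.4833 ≈ -0.4621

-0.4621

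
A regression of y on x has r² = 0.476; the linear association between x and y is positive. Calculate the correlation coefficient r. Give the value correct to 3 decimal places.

0.690

|r| = √0.476 = 0.690
The association is positive, so r = 0.690.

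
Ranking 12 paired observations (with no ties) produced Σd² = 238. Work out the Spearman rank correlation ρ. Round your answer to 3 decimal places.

0.168

ρ = 1 − 6Σd² / [n(n²−1)] = 1 − 6×238 / (12×143)
  = 1 − 1428/1716 = 1 − 0.8322 ≈ 0.168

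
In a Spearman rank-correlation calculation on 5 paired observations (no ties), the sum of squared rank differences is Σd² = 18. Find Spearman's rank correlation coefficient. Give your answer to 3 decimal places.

ρ = 1 − 6Σd² / [n(n²−1)] = 1 − 6×18 / (5×24)
  = 1 − 108/120 = 1 − 0.9000 ≈ 0.100

0.100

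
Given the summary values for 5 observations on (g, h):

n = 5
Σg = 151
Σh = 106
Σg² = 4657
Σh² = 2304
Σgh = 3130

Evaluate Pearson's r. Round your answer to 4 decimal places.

-0.9602

r = (nΣgh − ΣgΣh) / √[(nΣg² − (Σg)²)(nΣh² − (Σh)²)]
Numerator: 5×3130 − 151×106 = -356
Denominator: √[(23285 − 22801)(11520 − 11236)] = √[484 × 284] = 370.7506
r = -356 / 370.7506 ≈ -0.9602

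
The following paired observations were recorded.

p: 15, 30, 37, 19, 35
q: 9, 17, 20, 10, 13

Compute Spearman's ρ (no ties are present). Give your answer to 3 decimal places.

0.900

Rank p: 1, 3, 5, 2, 4
Rank q: 1, 4, 5, 2, 3
d = rank(p) − rank(q): 0, -1, 0, 0, 1; Σd² = 2
ρ = 1 − 6Σd² / [n(n²−1)] = 1 − 6×2 / (5×24) = 1 − 12/120 ≈ 0.900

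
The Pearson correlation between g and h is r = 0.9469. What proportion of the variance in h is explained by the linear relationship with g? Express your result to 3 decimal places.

0.897

r² = (0.9469)² = 0.897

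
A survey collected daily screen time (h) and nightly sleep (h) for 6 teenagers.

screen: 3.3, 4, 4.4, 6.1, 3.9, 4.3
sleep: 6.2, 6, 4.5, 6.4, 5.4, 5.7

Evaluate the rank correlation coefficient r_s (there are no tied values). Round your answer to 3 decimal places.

0.029

Rank screen: 1, 3, 5, 6, 2, 4
Rank sleep: 5, 4, 1, 6, 2, 3
d = rank(screen) − rank(sleep): -4, -1, 4, 0, 0, 1; Σd² = 34
ρ = 1 − 6Σd² / [n(n²−1)] = 1 − 6×34 / (6×35) = 1 − 204/210 ≈ 0.029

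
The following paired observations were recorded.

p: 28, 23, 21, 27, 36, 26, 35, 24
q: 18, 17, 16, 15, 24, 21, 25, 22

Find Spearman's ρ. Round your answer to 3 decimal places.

0.595

Rank p: 6, 2, 1, 5, 8, 4, 7, 3
Rank q: 4, 3, 2, 1, 7, 5, 8, 6
d = rank(p) − rank(q): 2, -1, -1, 4, 1, -1, -1, -3; Σd² = 34
ρ = 1 − 6Σd² / [n(n²−1)] = 1 − 6×34 / (8×63) = 1 − 204/504 ≈ 0.595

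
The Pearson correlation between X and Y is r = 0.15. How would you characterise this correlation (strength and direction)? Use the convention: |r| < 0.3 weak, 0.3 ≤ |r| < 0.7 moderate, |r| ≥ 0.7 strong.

r = 0.15 > 0 so the relationship is positive.
|r| = 0.15, which falls in the weak range.

weak positive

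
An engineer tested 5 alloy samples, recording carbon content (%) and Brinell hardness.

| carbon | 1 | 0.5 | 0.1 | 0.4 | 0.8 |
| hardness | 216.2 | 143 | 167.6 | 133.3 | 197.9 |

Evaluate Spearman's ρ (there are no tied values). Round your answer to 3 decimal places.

Rank carbon: 5, 3, 1, 2, 4
Rank hardness: 5, 2, 3, 1, 4
d = rank(carbon) − rank(hardness): 0, 1, -2, 1, 0; Σd² = 6
ρ = 1 − 6Σd² / [n(n²−1)] = 1 − 6×6 / (5×24) = 1 − 36/120 ≈ 0.700

0.700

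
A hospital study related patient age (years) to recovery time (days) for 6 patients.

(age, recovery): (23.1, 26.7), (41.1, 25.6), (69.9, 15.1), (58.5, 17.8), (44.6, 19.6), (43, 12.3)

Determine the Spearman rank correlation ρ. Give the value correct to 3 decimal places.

-0.657

Rank age: 1, 2, 6, 5, 4, 3
Rank recovery: 6, 5, 2, 3, 4, 1
d = rank(age) − rank(recovery): -5, -3, 4, 2, 0, 2; Σd² = 58
ρ = 1 − 6Σd² / [n(n²−1)] = 1 − 6×58 / (6×35) = 1 − 348/210 ≈ -0.657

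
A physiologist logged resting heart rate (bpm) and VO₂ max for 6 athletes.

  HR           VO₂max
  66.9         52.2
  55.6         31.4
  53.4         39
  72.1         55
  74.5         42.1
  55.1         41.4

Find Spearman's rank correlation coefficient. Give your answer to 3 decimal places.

0.657

Rank HR: 4, 3, 1, 5, 6, 2
Rank VO₂max: 5, 1, 2, 6, 4, 3
d = rank(HR) − rank(VO₂max): -1, 2, -1, -1, 2, -1; Σd² = 12
ρ = 1 − 6Σd² / [n(n²−1)] = 1 − 6×12 / (6×35) = 1 − 72/210 ≈ 0.657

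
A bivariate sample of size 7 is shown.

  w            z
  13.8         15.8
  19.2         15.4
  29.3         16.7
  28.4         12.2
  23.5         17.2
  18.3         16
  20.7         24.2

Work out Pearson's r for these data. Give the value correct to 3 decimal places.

n = 7, Σw = 153.2, Σz = 117.5, Σw² = 3539.76, Σz² = 2052.01, Σwz = 2547.45
nΣwz − ΣwΣz = 17832.15 − 18001 = -168.85
nΣw² − (Σw)² = 24778.32 − 23470.24 = 1308.08; nΣz² − (Σz)² = 14364.07 − 13806.25 = 557.82
r = -168.85 / √(1308.08 × 557.82) = -168.85 / 854.2091 ≈ -0.198

-0.198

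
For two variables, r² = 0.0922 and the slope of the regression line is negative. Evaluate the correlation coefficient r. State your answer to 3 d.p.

|r| = √0.0922 = 0.304
The association is negative, so r = −0.304.

-0.304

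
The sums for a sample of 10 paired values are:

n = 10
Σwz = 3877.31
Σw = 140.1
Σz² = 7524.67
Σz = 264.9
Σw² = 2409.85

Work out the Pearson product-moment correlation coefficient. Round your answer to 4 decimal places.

r = (nΣwz − ΣwΣz) / √[(nΣw² − (Σw)²)(nΣz² − (Σz)²)]
Numerator: 10×3877.31 − 140.1×264.9 = 1660.61
Denominator: √[(24098.5 − 19628.01)(75246.7 − 70172.01)] = √[4470.49 × 5074.69] = 4763.0191
r = 1660.61 / 4763.0191 ≈ 0.3486

0.3486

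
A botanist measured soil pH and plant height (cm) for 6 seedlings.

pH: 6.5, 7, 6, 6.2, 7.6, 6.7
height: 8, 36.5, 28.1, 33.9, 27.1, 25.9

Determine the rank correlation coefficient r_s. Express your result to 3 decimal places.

Rank pH: 3, 5, 1, 2, 6, 4
Rank height: 1, 6, 4, 5, 3, 2
d = rank(pH) − rank(height): 2, -1, -3, -3, 3, 2; Σd² = 36
ρ = 1 − 6Σd² / [n(n²−1)] = 1 − 6×36 / (6×35) = 1 − 216/210 ≈ -0.029

-0.029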